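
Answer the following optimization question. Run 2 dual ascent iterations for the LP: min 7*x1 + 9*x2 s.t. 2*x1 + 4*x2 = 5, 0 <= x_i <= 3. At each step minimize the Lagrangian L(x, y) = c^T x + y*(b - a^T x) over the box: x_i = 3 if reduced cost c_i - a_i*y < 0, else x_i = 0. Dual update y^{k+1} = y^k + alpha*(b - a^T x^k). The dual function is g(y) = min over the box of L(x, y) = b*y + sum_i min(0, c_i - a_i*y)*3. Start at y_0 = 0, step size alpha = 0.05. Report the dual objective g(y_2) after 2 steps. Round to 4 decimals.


Dual ascent for LP: min 7*x1 + 9*x2, 2*x1 + 4*x2 = 5, 0 <= x_i <= 3
Step 1: y^k = 0.0, reduced costs: (7.0, 9.0)
  x^k = (0.0, 0.0), subgradient = b - a^T x = 5.0
  y^{k+1} = 0.0 + 0.05*5.0 = 0.25
Step 2: y^k = 0.25, reduced costs: (6.5, 8.0)
  x^k = (0.0, 0.0), subgradient = b - a^T x = 5.0
  y^{k+1} = 0.25 + 0.05*5.0 = 0.5
Dual objective at y_2 = 0.5: reduced costs (6.0, 7.0), box minimizer x = (0.0, 0.0)
g(y_2) = b*y + (c1 - a1*y)*x1 + (c2 - a2*y)*x2 = 5*0.5 + 6.0*0.0 + 7.0*0.0 = 2.5 + 0.0 + 0.0 = 2.5


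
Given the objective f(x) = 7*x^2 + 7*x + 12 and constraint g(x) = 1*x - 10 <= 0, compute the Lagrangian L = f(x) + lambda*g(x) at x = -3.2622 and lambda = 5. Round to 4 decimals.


Step 1: Evaluate f(x).
f(-3.2622) = 7*(-3.2622)^2 + 7*(-3.2622) + 12 = 63.6582
Step 2: Evaluate g(x).
g(-3.2622) = 1*-3.2622 - 10 = -13.2622
Step 3: Compute Lagrangian.
L = 63.6582 + 5*-13.2622 = -2.6528


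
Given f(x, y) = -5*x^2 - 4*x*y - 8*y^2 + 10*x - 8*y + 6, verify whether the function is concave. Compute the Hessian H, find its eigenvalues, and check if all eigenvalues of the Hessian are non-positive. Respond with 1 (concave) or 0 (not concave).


The Hessian of f(x,y) = -5*x^2 - 4*x*y - 8*y^2 + 10*x - 8*y + 6 is:
H = [[-10, -4], [-4, -16]]
Trace = -10 - 16 = -26
Determinant = -10*-16 - (-4)^2 = 144
Discriminant = (-26)^2 - 4*144 = 100.0
Eigenvalues: lambda_1 = -18.0, lambda_2 = -8.0
The function is concave.

1


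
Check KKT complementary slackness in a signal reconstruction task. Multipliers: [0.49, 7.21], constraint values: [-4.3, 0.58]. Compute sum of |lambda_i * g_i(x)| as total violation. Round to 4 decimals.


KKT complementary slackness check:
lambda_1 * g_1 = 0.49 * -4.3 = -2.107
lambda_2 * g_2 = 7.21 * 0.58 = 4.1818
Total violation = 2.107 + 4.1818 = 6.2888


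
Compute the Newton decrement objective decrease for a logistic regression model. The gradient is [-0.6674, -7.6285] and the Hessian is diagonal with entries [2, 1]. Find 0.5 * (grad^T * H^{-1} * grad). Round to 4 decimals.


Step 1: H is diagonal, so H^(-1) * g = [-0.3337, -7.6285].
Step 2: g^T H^(-1) g = sum_i g_i^2 / H_ii
  = (-0.6674)^2/2 + (-7.6285)^2/1
  = 0.2227 + 58.194 = 58.4167
Step 3: Objective decrease = 0.5 * g^T H^(-1) g = 29.2084


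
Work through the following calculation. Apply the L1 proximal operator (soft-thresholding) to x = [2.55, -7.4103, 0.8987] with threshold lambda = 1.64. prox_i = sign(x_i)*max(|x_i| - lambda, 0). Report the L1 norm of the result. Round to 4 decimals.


Soft-thresholding with lambda = 1.64:
prox(2.55) = sign(2.55)*max(|2.55| - 1.64, 0) = 0.91
prox(-7.4103) = sign(-7.4103)*max(|-7.4103| - 1.64, 0) = -5.7703
prox(0.8987) = sign(0.8987)*max(|0.8987| - 1.64, 0) = 0.0
prox(x) = [0.91, -5.7703, 0.0]
||prox(x)||_1 = 0.91 + 5.7703 + 0.0 = 6.6803


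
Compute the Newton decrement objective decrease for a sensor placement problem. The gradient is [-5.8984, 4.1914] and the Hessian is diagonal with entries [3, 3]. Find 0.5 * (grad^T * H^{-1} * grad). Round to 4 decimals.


Step 1: H is diagonal, so H^(-1) * g = [-1.9661, 1.3971].
Step 2: g^T H^(-1) g = sum_i g_i^2 / H_ii
  = (-5.8984)^2/3 + (4.1914)^2/3
  = 11.597 + 5.8559 = 17.453
Step 3: Objective decrease = 0.5 * g^T H^(-1) g = 8.7265


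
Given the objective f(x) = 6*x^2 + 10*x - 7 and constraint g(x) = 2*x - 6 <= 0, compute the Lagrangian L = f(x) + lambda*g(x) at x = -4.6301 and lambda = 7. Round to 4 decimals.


Step 1: Evaluate f(x).
f(-4.6301) = 6*(-4.6301)^2 + 10*(-4.6301) - 7 = 75.326
Step 2: Evaluate g(x).
g(-4.6301) = 2*-4.6301 - 6 = -15.2602
Step 3: Compute Lagrangian.
L = 75.326 + 7*-15.2602 = -31.4954


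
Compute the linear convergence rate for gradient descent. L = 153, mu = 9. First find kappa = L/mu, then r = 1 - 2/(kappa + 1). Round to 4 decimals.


Step 1: Compute the condition number.
kappa = L/mu = 153/9 = 17.0
Step 2: Compute the convergence rate.
r = 1 - 2/(kappa + 1) = 1 - 2*mu/(L + mu) = (L - mu)/(L + mu) = 144/162 = 0.8889


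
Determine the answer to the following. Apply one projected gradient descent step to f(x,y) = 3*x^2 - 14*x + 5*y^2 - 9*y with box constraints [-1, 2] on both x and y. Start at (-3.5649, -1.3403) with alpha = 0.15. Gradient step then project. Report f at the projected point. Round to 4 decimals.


Step 1: Compute gradient at (-3.5649, -1.3403).
grad_x = 2*3*-3.5649 - 14 = -35.3894
grad_y = 2*5*-1.3403 - 9 = -22.403
Step 2: Gradient step.
x_raw = -3.5649 - 0.15*-35.3894 = 1.7435
y_raw = -1.3403 - 0.15*-22.403 = 2.0202
Step 3: Project onto [-1, 2].
x_proj = clip(1.7435) = 1.7435
y_proj = clip(2.0202) = 2.0
Step 4: Evaluate f.
f(1.7435, 2.0) = -13.2897


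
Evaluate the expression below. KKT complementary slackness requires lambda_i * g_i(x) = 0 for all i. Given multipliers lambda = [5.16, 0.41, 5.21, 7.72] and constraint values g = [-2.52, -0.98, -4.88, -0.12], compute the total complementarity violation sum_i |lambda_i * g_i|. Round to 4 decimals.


KKT complementary slackness check:
lambda_1 * g_1 = 5.16 * -2.52 = -13.0032
lambda_2 * g_2 = 0.41 * -0.98 = -0.4018
lambda_3 * g_3 = 5.21 * -4.88 = -25.4248
lambda_4 * g_4 = 7.72 * -0.12 = -0.9264
Total violation = 13.0032 + 0.4018 + 25.4248 + 0.9264 = 39.7562


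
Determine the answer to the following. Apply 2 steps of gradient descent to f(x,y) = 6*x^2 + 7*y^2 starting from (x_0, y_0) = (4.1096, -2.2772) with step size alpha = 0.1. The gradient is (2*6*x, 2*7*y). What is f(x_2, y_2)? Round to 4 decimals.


Gradient descent on f(x,y) = 6*x^2 + 7*y^2.
Starting point: (4.1096, -2.2772), alpha = 0.1
Step 1: grad_x = 2*6*4.1096 = 49.3152, grad_y = 2*7*-2.2772 = -31.8808
  x_1 = 4.1096 - 0.1*49.3152 = -0.8219
  y_1 = -2.2772 - 0.1*-31.8808 = 0.9109
Step 2: grad_x = 2*6*-0.8219 = -9.863, grad_y = 2*7*0.9109 = 12.7523
  x_2 = -0.8219 - 0.1*-9.863 = 0.1644
  y_2 = 0.9109 - 0.1*12.7523 = -0.3644
f(0.1644, -0.3644) = 6*0.1644^2 + 7*(-0.3644)^2 = 1.0914


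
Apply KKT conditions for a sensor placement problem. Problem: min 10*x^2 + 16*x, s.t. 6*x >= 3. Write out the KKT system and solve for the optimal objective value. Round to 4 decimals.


Step 1: Try lambda = 0 (constraint inactive).
x_unc = -16/(2*10) = -0.8
Check: 6*-0.8 = -4.8 < 3 -- violated!
Step 2: Constraint must be active: 6*x = 3
x* = 3/6 = 0.5
lambda = (2*10*0.5 + 16)/6 = 4.3333
Step 3: Compute optimal value.
f(x*) = 10*0.5^2 + 16*0.5 = 10.5


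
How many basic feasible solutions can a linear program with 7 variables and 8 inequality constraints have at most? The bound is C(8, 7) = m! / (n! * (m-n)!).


Each vertex corresponds to some choice of n active constraints out of m, so the number of vertices is at most C(m, n) = m! / (n!(m-n)!).
m = 8, n = 7
Numerator: 8 * 7 * 6 * 5 * 4 * 3 * 2
Denominator: 7! = 5040
C(8, 7) = 8


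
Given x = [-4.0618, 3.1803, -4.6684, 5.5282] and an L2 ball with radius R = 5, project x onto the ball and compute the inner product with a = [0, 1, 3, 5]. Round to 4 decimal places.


Step 1: Compute ||x|| (intermediates to 6 decimals).
||x|| = sqrt((-4.0618)^2 + 3.1803^2 + (-4.6684)^2 + 5.5282^2) = 8.886365
Step 2: Project.
Since ||x|| > R, scale = R/||x|| = 5/8.886365 = 0.56266, proj(x) = scale * x
proj(x) = [-2.285412, 1.789428, -2.626722, 3.110497]
Step 3: Dot product.
a^T * proj(x) = 0*(-2.285412) + 1*1.789428 + 3*(-2.626722) + 5*3.110497 = 9.4617


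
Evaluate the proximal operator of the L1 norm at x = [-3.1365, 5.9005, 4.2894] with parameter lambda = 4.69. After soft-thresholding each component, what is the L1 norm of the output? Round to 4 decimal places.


Soft-thresholding with lambda = 4.69:
prox(-3.1365) = sign(-3.1365)*max(|-3.1365| - 4.69, 0) = 0.0
prox(5.9005) = sign(5.9005)*max(|5.9005| - 4.69, 0) = 1.2105
prox(4.2894) = sign(4.2894)*max(|4.2894| - 4.69, 0) = 0.0
prox(x) = [0.0, 1.2105, 0.0]
||prox(x)||_1 = 0.0 + 1.2105 + 0.0 = 1.2105


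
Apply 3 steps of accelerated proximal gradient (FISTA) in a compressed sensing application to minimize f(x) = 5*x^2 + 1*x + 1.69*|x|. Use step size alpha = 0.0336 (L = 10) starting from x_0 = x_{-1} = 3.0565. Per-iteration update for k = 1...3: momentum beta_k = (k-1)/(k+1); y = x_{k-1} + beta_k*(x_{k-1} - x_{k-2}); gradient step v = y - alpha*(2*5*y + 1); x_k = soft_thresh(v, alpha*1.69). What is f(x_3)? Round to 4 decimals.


FISTA on f(x) = 5*x^2 + 1*x + 1.69*|x|
L = 10, alpha = 0.0336
Iteration 1: beta = 0.0, y = 3.0565 + 0.0*(3.0565 - 3.0565) = 3.0565
  grad(y) = 31.565, v = y - alpha*grad = 1.9959
  prox(v) = soft_thresh(1.9959, 0.0568) = 1.9391
Iteration 2: beta = 0.3333, y = 1.9391 + 0.3333*(1.9391 - 3.0565) = 1.5667
  grad(y) = 16.6668, v = y - alpha*grad = 1.0067
  prox(v) = soft_thresh(1.0067, 0.0568) = 0.9499
Iteration 3: beta = 0.5, y = 0.9499 + 0.5*(0.9499 - 1.9391) = 0.4553
  grad(y) = 5.5527, v = y - alpha*grad = 0.2687
  prox(v) = soft_thresh(0.2687, 0.0568) = 0.2119
f(x_3) = 5*0.2119^2 + 1*0.2119 + 1.69*|0.2119| = 0.7946


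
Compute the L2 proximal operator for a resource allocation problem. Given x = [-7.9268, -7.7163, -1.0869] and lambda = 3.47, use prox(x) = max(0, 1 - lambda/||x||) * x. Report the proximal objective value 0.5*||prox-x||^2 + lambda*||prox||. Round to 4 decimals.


Step 1: Compute ||x||.
||x|| = 11.1156
Step 2: Compute scaling factor.
scale = max(0, 1 - 3.47/11.1156) = 0.6878
Step 3: prox(x) = [-5.4523, -5.3075, -0.7476]
||prox(x)|| = 7.6456
Step 4: Proximal objective.
0.5*||prox-x||^2 = 6.0205
lambda*||prox|| = 26.5302
Total = 32.5507


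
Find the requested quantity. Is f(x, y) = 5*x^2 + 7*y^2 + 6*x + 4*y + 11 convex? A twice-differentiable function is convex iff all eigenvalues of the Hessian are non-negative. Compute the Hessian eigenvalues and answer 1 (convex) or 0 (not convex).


The Hessian of f(x,y) = 5*x^2 + 7*y^2 + 6*x + 4*y + 11 is:
H = [[10, 0], [0, 14]]
Trace = 10 + 14 = 24
Determinant = 10*14 - (0)^2 = 140
Discriminant = (24)^2 - 4*140 = 16.0
Eigenvalues: lambda_1 = 10.0, lambda_2 = 14.0
The function is convex.

1


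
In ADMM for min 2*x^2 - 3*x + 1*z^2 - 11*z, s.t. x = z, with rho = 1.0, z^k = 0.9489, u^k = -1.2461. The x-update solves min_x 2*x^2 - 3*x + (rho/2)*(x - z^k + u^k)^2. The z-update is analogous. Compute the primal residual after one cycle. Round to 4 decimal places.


ADMM iteration with rho = 1.0, z^k = 0.9489, u^k = -1.2461
Step 1: x-update.
Minimize 2*x^2 - 3*x + (1.0/2)*(x - 0.9489 - 1.2461)^2
FOC: (2*2 + 1.0)*x = 3 + 1.0*(0.9489 + 1.2461)
x^{k+1} = 1.039
Step 2: z-update.
Minimize 1*z^2 - 11*z + (1.0/2)*(1.039 - z - 1.2461)^2
FOC: (2*1 + 1.0)*z = 11 + 1.0*(1.039 - 1.2461)
z^{k+1} = 3.5976
Step 3: u-update.
u^{k+1} = -1.2461 + 1.039 - 3.5976 = -3.8047
Step 4: Primal residual = |1.039 - 3.5976| = 2.5586


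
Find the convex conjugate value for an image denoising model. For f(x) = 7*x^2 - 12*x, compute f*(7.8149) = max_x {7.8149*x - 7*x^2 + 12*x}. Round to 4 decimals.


f*(y) = sup_x {y*x - a*x^2 - b*x} = sup_x {(y-b)*x - a*x^2}
FOC: (y - b) - 2a*x = 0 => x* = (y - b)/(2a)
x* = (7.8149 + 12)/(2*7) = 1.4154
f*(7.8149) = (y-b)^2/(4a) = (7.8149 + 12)^2/(4*7)
= 392.6303/28 = 14.0225


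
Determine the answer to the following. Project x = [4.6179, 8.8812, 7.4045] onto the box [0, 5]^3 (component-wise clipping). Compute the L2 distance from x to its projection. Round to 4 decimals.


Project each component onto [0, 5].
clip(4.6179) = 4.6179, clip(8.8812) = 5.0, clip(7.4045) = 5.0
Projection = [4.6179, 5.0, 5.0]
Squared diffs: [0.0, 15.0637, 5.7816]
Distance = sqrt(20.8453) = 4.5657


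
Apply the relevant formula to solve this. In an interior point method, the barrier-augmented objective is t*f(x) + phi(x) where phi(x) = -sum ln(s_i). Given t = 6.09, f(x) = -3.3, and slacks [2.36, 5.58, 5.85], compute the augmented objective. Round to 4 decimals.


Step 1: Compute log-barrier.
ln values: [0.8587, 1.7192, 1.7664]
phi = -(0.8587 + 1.7192 + 1.7664) = -4.3443
Step 2: Compute augmented objective.
t*f(x) = 6.09*-3.3 = -20.097
Total = -20.097 - 4.3443 = -24.4413


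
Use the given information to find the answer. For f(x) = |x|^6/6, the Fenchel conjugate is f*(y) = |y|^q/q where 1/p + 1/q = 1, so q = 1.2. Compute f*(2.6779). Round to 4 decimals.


The conjugate exponent q satisfies 1/p + 1/q = 1.
p = 6, so q = 6/(6 - 1) = 1.2
|y|^q = 2.6779^1.2 = 3.261
f*(2.6779) = 3.261 / 1.2 = 2.7175


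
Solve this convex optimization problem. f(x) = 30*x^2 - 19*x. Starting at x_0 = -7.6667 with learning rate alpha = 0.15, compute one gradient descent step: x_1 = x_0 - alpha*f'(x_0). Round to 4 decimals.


We compute the gradient at x_0 and apply the update.
f'(x) = 60*x - 19
f'(-7.6667) = 60*-7.6667 - 19 = -479.002
x_1 = -7.6667 - 0.15*-479.002 = 64.1836


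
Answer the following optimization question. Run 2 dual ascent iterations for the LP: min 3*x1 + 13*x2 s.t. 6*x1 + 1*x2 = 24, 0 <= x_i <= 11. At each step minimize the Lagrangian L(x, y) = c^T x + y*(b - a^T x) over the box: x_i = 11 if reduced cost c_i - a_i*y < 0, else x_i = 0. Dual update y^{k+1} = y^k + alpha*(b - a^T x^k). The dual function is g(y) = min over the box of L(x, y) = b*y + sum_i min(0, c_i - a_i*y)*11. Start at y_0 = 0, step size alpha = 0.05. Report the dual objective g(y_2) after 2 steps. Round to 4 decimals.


Dual ascent for LP: min 3*x1 + 13*x2, 6*x1 + 1*x2 = 24, 0 <= x_i <= 11
Step 1: y^k = 0.0, reduced costs: (3.0, 13.0)
  x^k = (0.0, 0.0), subgradient = b - a^T x = 24.0
  y^{k+1} = 0.0 + 0.05*24.0 = 1.2
Step 2: y^k = 1.2, reduced costs: (-4.2, 11.8)
  x^k = (11.0, 0.0), subgradient = b - a^T x = -42.0
  y^{k+1} = 1.2 + 0.05*-42.0 = -0.9
Dual objective at y_2 = -0.9: reduced costs (8.4, 13.9), box minimizer x = (0.0, 0.0)
g(y_2) = b*y + (c1 - a1*y)*x1 + (c2 - a2*y)*x2 = 24*(-0.9) + 8.4*0.0 + 13.9*0.0 = -21.6 + 0.0 + 0.0 = -21.6


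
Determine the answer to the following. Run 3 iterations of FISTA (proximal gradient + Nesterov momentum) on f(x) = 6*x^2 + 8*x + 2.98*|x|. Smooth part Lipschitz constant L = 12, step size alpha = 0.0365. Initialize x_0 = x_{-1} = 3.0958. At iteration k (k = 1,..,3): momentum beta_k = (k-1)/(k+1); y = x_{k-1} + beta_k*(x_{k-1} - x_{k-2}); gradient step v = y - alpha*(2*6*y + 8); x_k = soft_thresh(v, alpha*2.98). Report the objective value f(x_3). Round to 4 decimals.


FISTA on f(x) = 6*x^2 + 8*x + 2.98*|x|
L = 12, alpha = 0.0365
Iteration 1: beta = 0.0, y = 3.0958 + 0.0*(3.0958 - 3.0958) = 3.0958
  grad(y) = 45.1496, v = y - alpha*grad = 1.4478
  prox(v) = soft_thresh(1.4478, 0.1088) = 1.3391
Iteration 2: beta = 0.3333, y = 1.3391 + 0.3333*(1.3391 - 3.0958) = 0.7535
  grad(y) = 17.0419, v = y - alpha*grad = 0.1315
  prox(v) = soft_thresh(0.1315, 0.1088) = 0.0227
Iteration 3: beta = 0.5, y = 0.0227 + 0.5*(0.0227 - 1.3391) = -0.6355
  grad(y) = 0.3741, v = y - alpha*grad = -0.6491
  prox(v) = soft_thresh(-0.6491, 0.1088) = -0.5404
f(x_3) = 6*(-0.5404)^2 + 8*(-0.5404) + 2.98*|-0.5404| = -0.9606


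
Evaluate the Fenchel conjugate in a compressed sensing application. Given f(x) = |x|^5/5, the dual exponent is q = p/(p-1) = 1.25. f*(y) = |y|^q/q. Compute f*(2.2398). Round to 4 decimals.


The conjugate exponent q satisfies 1/p + 1/q = 1.
p = 5, so q = 5/(5 - 1) = 1.25
|y|^q = 2.2398^1.25 = 2.7401
f*(2.2398) = 2.7401 / 1.25 = 2.1921


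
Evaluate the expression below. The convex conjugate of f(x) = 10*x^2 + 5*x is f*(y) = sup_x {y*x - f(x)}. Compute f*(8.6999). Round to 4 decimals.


f*(y) = sup_x {y*x - a*x^2 - b*x} = sup_x {(y-b)*x - a*x^2}
FOC: (y - b) - 2a*x = 0 => x* = (y - b)/(2a)
x* = (8.6999 - 5)/(2*10) = 0.185
f*(8.6999) = (y-b)^2/(4a) = (8.6999 - 5)^2/(4*10)
= 13.6893/40 = 0.3422


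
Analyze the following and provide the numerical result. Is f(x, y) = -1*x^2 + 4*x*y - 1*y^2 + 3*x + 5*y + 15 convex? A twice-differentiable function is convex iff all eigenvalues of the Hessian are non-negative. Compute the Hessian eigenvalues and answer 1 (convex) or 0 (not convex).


The Hessian of f(x,y) = -1*x^2 + 4*x*y - 1*y^2 + 3*x + 5*y + 15 is:
H = [[-2, 4], [4, -2]]
Trace = -2 - 2 = -4
Determinant = -2*-2 - (4)^2 = -12
Discriminant = (-4)^2 - 4*-12 = 64.0
Eigenvalues: lambda_1 = -6.0, lambda_2 = 2.0
The function is not convex.

0


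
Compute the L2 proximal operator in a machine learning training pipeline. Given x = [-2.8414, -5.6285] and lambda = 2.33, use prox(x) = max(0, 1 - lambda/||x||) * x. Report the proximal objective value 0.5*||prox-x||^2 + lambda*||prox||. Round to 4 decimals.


Step 1: Compute ||x||.
||x|| = 6.305
Step 2: Compute scaling factor.
scale = max(0, 1 - 2.33/6.305) = 0.6305
Step 3: prox(x) = [-1.7914, -3.5485]
||prox(x)|| = 3.975
Step 4: Proximal objective.
0.5*||prox-x||^2 = 2.7145
lambda*||prox|| = 9.2618
Total = 11.9763


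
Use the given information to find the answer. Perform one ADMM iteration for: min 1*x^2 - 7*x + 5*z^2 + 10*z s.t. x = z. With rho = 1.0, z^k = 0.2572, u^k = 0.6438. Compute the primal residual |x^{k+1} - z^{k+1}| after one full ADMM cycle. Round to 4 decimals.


ADMM iteration with rho = 1.0, z^k = 0.2572, u^k = 0.6438
Step 1: x-update.
Minimize 1*x^2 - 7*x + (1.0/2)*(x - 0.2572 + 0.6438)^2
FOC: (2*1 + 1.0)*x = 7 + 1.0*(0.2572 - 0.6438)
x^{k+1} = 2.2045
Step 2: z-update.
Minimize 5*z^2 + 10*z + (1.0/2)*(2.2045 - z + 0.6438)^2
FOC: (2*5 + 1.0)*z = -10 + 1.0*(2.2045 + 0.6438)
z^{k+1} = -0.6502
Step 3: u-update.
u^{k+1} = 0.6438 + 2.2045 + 0.6502 = 3.4984
Step 4: Primal residual = |2.2045 + 0.6502| = 2.8546


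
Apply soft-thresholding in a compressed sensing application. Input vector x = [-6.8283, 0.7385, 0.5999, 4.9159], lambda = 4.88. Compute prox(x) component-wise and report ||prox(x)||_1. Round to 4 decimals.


Soft-thresholding with lambda = 4.88:
prox(-6.8283) = sign(-6.8283)*max(|-6.8283| - 4.88, 0) = -1.9483
prox(0.7385) = sign(0.7385)*max(|0.7385| - 4.88, 0) = 0.0
prox(0.5999) = sign(0.5999)*max(|0.5999| - 4.88, 0) = 0.0
prox(4.9159) = sign(4.9159)*max(|4.9159| - 4.88, 0) = 0.0359
prox(x) = [-1.9483, 0.0, 0.0, 0.0359]
||prox(x)||_1 = 1.9483 + 0.0 + 0.0 + 0.0359 = 1.9842


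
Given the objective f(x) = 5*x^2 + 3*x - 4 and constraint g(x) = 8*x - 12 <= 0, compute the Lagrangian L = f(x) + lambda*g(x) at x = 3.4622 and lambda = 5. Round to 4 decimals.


Step 1: Evaluate f(x).
f(3.4622) = 5*3.4622^2 + 3*3.4622 - 4 = 66.3207
Step 2: Evaluate g(x).
g(3.4622) = 8*3.4622 - 12 = 15.6976
Step 3: Compute Lagrangian.
L = 66.3207 + 5*15.6976 = 144.8087


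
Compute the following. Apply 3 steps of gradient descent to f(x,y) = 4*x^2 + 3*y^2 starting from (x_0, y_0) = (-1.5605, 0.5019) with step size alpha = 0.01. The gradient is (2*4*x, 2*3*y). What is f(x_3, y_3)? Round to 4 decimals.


Gradient descent on f(x,y) = 4*x^2 + 3*y^2.
Starting point: (-1.5605, 0.5019), alpha = 0.01
Step 1: grad_x = 2*4*-1.5605 = -12.484, grad_y = 2*3*0.5019 = 3.0114
  x_1 = -1.5605 - 0.01*-12.484 = -1.4357
  y_1 = 0.5019 - 0.01*3.0114 = 0.4718
Step 2: grad_x = 2*4*-1.4357 = -11.4853, grad_y = 2*3*0.4718 = 2.8307
  x_2 = -1.4357 - 0.01*-11.4853 = -1.3208
  y_2 = 0.4718 - 0.01*2.8307 = 0.4435
Step 3: grad_x = 2*4*-1.3208 = -10.5665, grad_y = 2*3*0.4435 = 2.6609
  x_3 = -1.3208 - 0.01*-10.5665 = -1.2151
  y_3 = 0.4435 - 0.01*2.6609 = 0.4169
f(-1.2151, 0.4169) = 4*(-1.2151)^2 + 3*0.4169^2 = 6.4276


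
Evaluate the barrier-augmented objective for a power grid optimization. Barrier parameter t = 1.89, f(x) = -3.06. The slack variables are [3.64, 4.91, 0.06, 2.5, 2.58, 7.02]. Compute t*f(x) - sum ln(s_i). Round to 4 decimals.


Step 1: Compute log-barrier.
ln values: [1.292, 1.5913, -2.8134, 0.9163, 0.9478, 1.9488]
phi = -(1.292 + 1.5913 - 2.8134 + 0.9163 + 0.9478 + 1.9488) = -3.8827
Step 2: Compute augmented objective.
t*f(x) = 1.89*-3.06 = -5.7834
Total = -5.7834 - 3.8827 = -9.6661


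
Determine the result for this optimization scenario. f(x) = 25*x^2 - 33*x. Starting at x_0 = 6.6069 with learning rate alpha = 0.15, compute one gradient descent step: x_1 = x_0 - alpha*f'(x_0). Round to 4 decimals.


We compute the gradient at x_0 and apply the update.
f'(x) = 50*x - 33
f'(6.6069) = 50*6.6069 - 33 = 297.345
x_1 = 6.6069 - 0.15*297.345 = -37.9949


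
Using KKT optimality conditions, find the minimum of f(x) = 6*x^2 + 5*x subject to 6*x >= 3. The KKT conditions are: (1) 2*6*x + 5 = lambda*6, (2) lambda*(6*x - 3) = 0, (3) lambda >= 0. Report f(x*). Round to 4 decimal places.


Step 1: Try lambda = 0 (constraint inactive).
x_unc = -5/(2*6) = -0.4167
Check: 6*-0.4167 = -2.5002 < 3 -- violated!
Step 2: Constraint must be active: 6*x = 3
x* = 3/6 = 0.5
lambda = (2*6*0.5 + 5)/6 = 1.8333
Step 3: Compute optimal value.
f(x*) = 6*0.5^2 + 5*0.5 = 4.0


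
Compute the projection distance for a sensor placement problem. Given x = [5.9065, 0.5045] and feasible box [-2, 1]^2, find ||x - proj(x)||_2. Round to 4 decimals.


Project each component onto [-2, 1].
clip(5.9065) = 1.0, clip(0.5045) = 0.5045
Projection = [1.0, 0.5045]
Squared diffs: [24.0737, 0.0]
Distance = sqrt(24.0737) = 4.9065


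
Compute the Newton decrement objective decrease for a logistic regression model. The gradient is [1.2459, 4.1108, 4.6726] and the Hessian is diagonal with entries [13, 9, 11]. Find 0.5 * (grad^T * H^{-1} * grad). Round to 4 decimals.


Step 1: H is diagonal, so H^(-1) * g = [0.0958, 0.4568, 0.4248].
Step 2: g^T H^(-1) g = sum_i g_i^2 / H_ii
  = (1.2459)^2/13 + (4.1108)^2/9 + (4.6726)^2/11
  = 0.1194 + 1.8776 + 1.9848 = 3.9819
Step 3: Objective decrease = 0.5 * g^T H^(-1) g = 1.9909


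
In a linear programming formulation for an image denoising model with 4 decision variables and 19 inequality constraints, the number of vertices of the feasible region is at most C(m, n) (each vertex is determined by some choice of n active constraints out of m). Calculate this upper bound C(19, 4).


Each vertex corresponds to some choice of n active constraints out of m, so the number of vertices is at most C(m, n) = m! / (n!(m-n)!).
m = 19, n = 4
Numerator: 19 * 18 * 17 * 16
Denominator: 4! = 24
C(19, 4) = 3876


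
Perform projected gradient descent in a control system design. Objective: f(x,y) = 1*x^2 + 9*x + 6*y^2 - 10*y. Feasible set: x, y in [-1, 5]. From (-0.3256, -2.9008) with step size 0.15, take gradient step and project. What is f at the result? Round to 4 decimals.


Step 1: Compute gradient at (-0.3256, -2.9008).
grad_x = 2*1*-0.3256 + 9 = 8.3488
grad_y = 2*6*-2.9008 - 10 = -44.8096
Step 2: Gradient step.
x_raw = -0.3256 - 0.15*8.3488 = -1.5779
y_raw = -2.9008 - 0.15*-44.8096 = 3.8206
Step 3: Project onto [-1, 5].
x_proj = clip(-1.5779) = -1.0
y_proj = clip(3.8206) = 3.8206
Step 4: Evaluate f.
f(-1.0, 3.8206) = 41.3773


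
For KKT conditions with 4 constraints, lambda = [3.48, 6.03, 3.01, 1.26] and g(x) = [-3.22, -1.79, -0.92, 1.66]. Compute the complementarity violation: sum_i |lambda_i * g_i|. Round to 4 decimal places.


KKT complementary slackness check:
lambda_1 * g_1 = 3.48 * -3.22 = -11.2056
lambda_2 * g_2 = 6.03 * -1.79 = -10.7937
lambda_3 * g_3 = 3.01 * -0.92 = -2.7692
lambda_4 * g_4 = 1.26 * 1.66 = 2.0916
Total violation = 11.2056 + 10.7937 + 2.7692 + 2.0916 = 26.8601


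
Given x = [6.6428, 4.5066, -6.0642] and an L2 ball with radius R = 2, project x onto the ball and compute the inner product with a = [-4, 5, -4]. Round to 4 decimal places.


Step 1: Compute ||x|| (intermediates to 6 decimals).
||x|| = sqrt(6.6428^2 + 4.5066^2 + (-6.0642)^2) = 10.060356
Step 2: Project.
Since ||x|| > R, scale = R/||x|| = 2/10.060356 = 0.1988, proj(x) = scale * x
proj(x) = [1.320589, 0.895912, -1.205563]
Step 3: Dot product.
a^T * proj(x) = -4*1.320589 + 5*0.895912 - 4*(-1.205563) = 4.0195


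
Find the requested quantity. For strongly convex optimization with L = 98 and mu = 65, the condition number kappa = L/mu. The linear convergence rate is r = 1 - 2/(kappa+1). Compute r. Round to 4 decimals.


Step 1: Compute the condition number.
kappa = L/mu = 98/65 = 1.5077
Step 2: Compute the convergence rate.
r = 1 - 2/(kappa + 1) = 1 - 2*mu/(L + mu) = (L - mu)/(L + mu) = 33/163 = 0.2025


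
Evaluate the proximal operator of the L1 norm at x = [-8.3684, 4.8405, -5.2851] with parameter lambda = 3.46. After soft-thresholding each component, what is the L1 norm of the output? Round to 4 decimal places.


Soft-thresholding with lambda = 3.46:
prox(-8.3684) = sign(-8.3684)*max(|-8.3684| - 3.46, 0) = -4.9084
prox(4.8405) = sign(4.8405)*max(|4.8405| - 3.46, 0) = 1.3805
prox(-5.2851) = sign(-5.2851)*max(|-5.2851| - 3.46, 0) = -1.8251
prox(x) = [-4.9084, 1.3805, -1.8251]
||prox(x)||_1 = 4.9084 + 1.3805 + 1.8251 = 8.114


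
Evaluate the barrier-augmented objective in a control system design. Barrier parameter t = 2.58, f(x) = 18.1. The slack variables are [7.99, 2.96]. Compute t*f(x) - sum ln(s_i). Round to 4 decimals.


Step 1: Compute log-barrier.
ln values: [2.0782, 1.0852]
phi = -(2.0782 + 1.0852) = -3.1634
Step 2: Compute augmented objective.
t*f(x) = 2.58*18.1 = 46.698
Total = 46.698 - 3.1634 = 43.5346


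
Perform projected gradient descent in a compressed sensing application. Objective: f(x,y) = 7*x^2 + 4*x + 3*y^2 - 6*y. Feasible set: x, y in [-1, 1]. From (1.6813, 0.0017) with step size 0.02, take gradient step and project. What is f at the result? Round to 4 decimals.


Step 1: Compute gradient at (1.6813, 0.0017).
grad_x = 2*7*1.6813 + 4 = 27.5382
grad_y = 2*3*0.0017 - 6 = -5.9898
Step 2: Gradient step.
x_raw = 1.6813 - 0.02*27.5382 = 1.1305
y_raw = 0.0017 - 0.02*-5.9898 = 0.1215
Step 3: Project onto [-1, 1].
x_proj = clip(1.1305) = 1.0
y_proj = clip(0.1215) = 0.1215
Step 4: Evaluate f.
f(1.0, 0.1215) = 10.3153


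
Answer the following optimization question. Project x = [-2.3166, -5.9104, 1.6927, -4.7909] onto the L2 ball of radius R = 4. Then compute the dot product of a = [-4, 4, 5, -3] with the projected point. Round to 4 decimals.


Step 1: Compute ||x|| (intermediates to 6 decimals).
||x|| = sqrt((-2.3166)^2 + (-5.9104)^2 + 1.6927^2 + (-4.7909)^2) = 8.131262
Step 2: Project.
Since ||x|| > R, scale = R/||x|| = 4/8.131262 = 0.491929, proj(x) = scale * x
proj(x) = [-1.139603, -2.907497, 0.832688, -2.356783]
Step 3: Dot product.
a^T * proj(x) = -4*(-1.139603) + 4*(-2.907497) + 5*0.832688 - 3*(-2.356783) = 4.1622


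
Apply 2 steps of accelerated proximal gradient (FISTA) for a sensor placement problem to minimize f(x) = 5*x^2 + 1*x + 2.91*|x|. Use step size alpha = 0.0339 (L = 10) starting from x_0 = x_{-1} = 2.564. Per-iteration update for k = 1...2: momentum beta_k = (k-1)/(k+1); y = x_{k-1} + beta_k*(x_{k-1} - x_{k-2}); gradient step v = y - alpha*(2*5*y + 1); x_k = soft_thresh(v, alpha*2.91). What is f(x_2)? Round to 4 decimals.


FISTA on f(x) = 5*x^2 + 1*x + 2.91*|x|
L = 10, alpha = 0.0339
Iteration 1: beta = 0.0, y = 2.564 + 0.0*(2.564 - 2.564) = 2.564
  grad(y) = 26.64, v = y - alpha*grad = 1.6609
  prox(v) = soft_thresh(1.6609, 0.0986) = 1.5623
Iteration 2: beta = 0.3333, y = 1.5623 + 0.3333*(1.5623 - 2.564) = 1.2283
  grad(y) = 13.2834, v = y - alpha*grad = 0.778
  prox(v) = soft_thresh(0.778, 0.0986) = 0.6794
f(x_2) = 5*0.6794^2 + 1*0.6794 + 2.91*|0.6794| = 4.9642


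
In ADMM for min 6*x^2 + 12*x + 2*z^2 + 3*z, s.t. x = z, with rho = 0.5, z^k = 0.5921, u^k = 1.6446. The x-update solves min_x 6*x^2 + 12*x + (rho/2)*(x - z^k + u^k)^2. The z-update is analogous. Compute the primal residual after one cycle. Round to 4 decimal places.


ADMM iteration with rho = 0.5, z^k = 0.5921, u^k = 1.6446
Step 1: x-update.
Minimize 6*x^2 + 12*x + (0.5/2)*(x - 0.5921 + 1.6446)^2
FOC: (2*6 + 0.5)*x = -12 + 0.5*(0.5921 - 1.6446)
x^{k+1} = -1.0021
Step 2: z-update.
Minimize 2*z^2 + 3*z + (0.5/2)*(-1.0021 - z + 1.6446)^2
FOC: (2*2 + 0.5)*z = -3 + 0.5*(-1.0021 + 1.6446)
z^{k+1} = -0.5953
Step 3: u-update.
u^{k+1} = 1.6446 - 1.0021 + 0.5953 = 1.2378
Step 4: Primal residual = |-1.0021 + 0.5953| = 0.4068


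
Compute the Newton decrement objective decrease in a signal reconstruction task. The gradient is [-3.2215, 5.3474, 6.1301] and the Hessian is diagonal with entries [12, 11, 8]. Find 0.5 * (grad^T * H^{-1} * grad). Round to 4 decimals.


Step 1: H is diagonal, so H^(-1) * g = [-0.2685, 0.4861, 0.7663].
Step 2: g^T H^(-1) g = sum_i g_i^2 / H_ii
  = (-3.2215)^2/12 + (5.3474)^2/11 + (6.1301)^2/8
  = 0.8648 + 2.5995 + 4.6973 = 8.1616
Step 3: Objective decrease = 0.5 * g^T H^(-1) g = 4.0808


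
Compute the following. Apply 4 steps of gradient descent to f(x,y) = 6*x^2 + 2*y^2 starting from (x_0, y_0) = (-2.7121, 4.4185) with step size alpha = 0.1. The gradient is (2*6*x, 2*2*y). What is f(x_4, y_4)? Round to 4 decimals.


Gradient descent on f(x,y) = 6*x^2 + 2*y^2.
Starting point: (-2.7121, 4.4185), alpha = 0.1
Step 1: grad_x = 2*6*-2.7121 = -32.5452, grad_y = 2*2*4.4185 = 17.674
  x_1 = -2.7121 - 0.1*-32.5452 = 0.5424
  y_1 = 4.4185 - 0.1*17.674 = 2.6511
Step 2: grad_x = 2*6*0.5424 = 6.509, grad_y = 2*2*2.6511 = 10.6044
  x_2 = 0.5424 - 0.1*6.509 = -0.1085
  y_2 = 2.6511 - 0.1*10.6044 = 1.5907
Step 3: grad_x = 2*6*-0.1085 = -1.3018, grad_y = 2*2*1.5907 = 6.3626
  x_3 = -0.1085 - 0.1*-1.3018 = 0.0217
  y_3 = 1.5907 - 0.1*6.3626 = 0.9544
Step 4: grad_x = 2*6*0.0217 = 0.2604, grad_y = 2*2*0.9544 = 3.8176
  x_4 = 0.0217 - 0.1*0.2604 = -0.0043
  y_4 = 0.9544 - 0.1*3.8176 = 0.5726
f(-0.0043, 0.5726) = 6*(-0.0043)^2 + 2*0.5726^2 = 0.6559


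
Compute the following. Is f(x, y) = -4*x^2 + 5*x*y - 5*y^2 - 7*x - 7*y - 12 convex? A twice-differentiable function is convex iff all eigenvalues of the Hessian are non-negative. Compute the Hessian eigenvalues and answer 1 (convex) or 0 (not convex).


The Hessian of f(x,y) = -4*x^2 + 5*x*y - 5*y^2 - 7*x - 7*y - 12 is:
H = [[-8, 5], [5, -10]]
Trace = -8 - 10 = -18
Determinant = -8*-10 - (5)^2 = 55
Discriminant = (-18)^2 - 4*55 = 104.0
Eigenvalues: lambda_1 = -14.099, lambda_2 = -3.901
The function is not convex.

0


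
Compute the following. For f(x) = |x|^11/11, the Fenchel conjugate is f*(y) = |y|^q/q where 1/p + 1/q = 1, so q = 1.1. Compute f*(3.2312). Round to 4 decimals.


The conjugate exponent q satisfies 1/p + 1/q = 1.
p = 11, so q = 11/(11 - 1) = 1.1
|y|^q = 3.2312^1.1 = 3.6333
f*(3.2312) = 3.6333 / 1.1 = 3.303


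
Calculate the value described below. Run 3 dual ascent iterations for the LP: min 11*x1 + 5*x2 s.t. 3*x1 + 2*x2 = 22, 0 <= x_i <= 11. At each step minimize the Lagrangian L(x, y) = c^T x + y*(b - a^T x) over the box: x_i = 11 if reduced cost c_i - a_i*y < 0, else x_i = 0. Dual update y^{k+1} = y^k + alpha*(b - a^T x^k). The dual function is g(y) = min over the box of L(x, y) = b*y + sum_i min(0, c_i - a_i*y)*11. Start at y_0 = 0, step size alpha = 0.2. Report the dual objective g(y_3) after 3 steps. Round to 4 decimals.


Dual ascent for LP: min 11*x1 + 5*x2, 3*x1 + 2*x2 = 22, 0 <= x_i <= 11
Step 1: y^k = 0.0, reduced costs: (11.0, 5.0)
  x^k = (0.0, 0.0), subgradient = b - a^T x = 22.0
  y^{k+1} = 0.0 + 0.2*22.0 = 4.4
Step 2: y^k = 4.4, reduced costs: (-2.2, -3.8)
  x^k = (11.0, 11.0), subgradient = b - a^T x = -33.0
  y^{k+1} = 4.4 + 0.2*-33.0 = -2.2
Step 3: y^k = -2.2, reduced costs: (17.6, 9.4)
  x^k = (0.0, 0.0), subgradient = b - a^T x = 22.0
  y^{k+1} = -2.2 + 0.2*22.0 = 2.2
Dual objective at y_3 = 2.2: reduced costs (4.4, 0.6), box minimizer x = (0.0, 0.0)
g(y_3) = b*y + (c1 - a1*y)*x1 + (c2 - a2*y)*x2 = 22*2.2 + 4.4*0.0 + 0.6*0.0 = 48.4 + 0.0 + 0.0 = 48.4


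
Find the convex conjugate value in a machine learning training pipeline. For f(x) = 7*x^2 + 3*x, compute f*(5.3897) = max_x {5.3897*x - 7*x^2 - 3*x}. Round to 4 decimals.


f*(y) = sup_x {y*x - a*x^2 - b*x} = sup_x {(y-b)*x - a*x^2}
FOC: (y - b) - 2a*x = 0 => x* = (y - b)/(2a)
x* = (5.3897 - 3)/(2*7) = 0.1707
f*(5.3897) = (y-b)^2/(4a) = (5.3897 - 3)^2/(4*7)
= 5.7107/28 = 0.204


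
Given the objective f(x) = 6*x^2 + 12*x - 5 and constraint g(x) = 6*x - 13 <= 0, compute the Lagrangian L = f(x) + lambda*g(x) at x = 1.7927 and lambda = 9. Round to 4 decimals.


Step 1: Evaluate f(x).
f(1.7927) = 6*1.7927^2 + 12*1.7927 - 5 = 35.795
Step 2: Evaluate g(x).
g(1.7927) = 6*1.7927 - 13 = -2.2438
Step 3: Compute Lagrangian.
L = 35.795 + 9*-2.2438 = 15.6008


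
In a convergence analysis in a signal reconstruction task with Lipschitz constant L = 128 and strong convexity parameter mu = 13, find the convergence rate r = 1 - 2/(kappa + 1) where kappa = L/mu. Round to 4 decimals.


Step 1: Compute the condition number.
kappa = L/mu = 128/13 = 9.8462
Step 2: Compute the convergence rate.
r = 1 - 2/(kappa + 1) = 1 - 2*mu/(L + mu) = (L - mu)/(L + mu) = 115/141 = 0.8156


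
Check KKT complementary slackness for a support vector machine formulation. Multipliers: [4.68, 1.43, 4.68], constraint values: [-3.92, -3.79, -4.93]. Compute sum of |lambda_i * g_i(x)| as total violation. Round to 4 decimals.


KKT complementary slackness check:
lambda_1 * g_1 = 4.68 * -3.92 = -18.3456
lambda_2 * g_2 = 1.43 * -3.79 = -5.4197
lambda_3 * g_3 = 4.68 * -4.93 = -23.0724
Total violation = 18.3456 + 5.4197 + 23.0724 = 46.8377


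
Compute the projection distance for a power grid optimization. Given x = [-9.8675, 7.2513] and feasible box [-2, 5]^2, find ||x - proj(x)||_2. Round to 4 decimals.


Project each component onto [-2, 5].
clip(-9.8675) = -2.0, clip(7.2513) = 5.0
Projection = [-2.0, 5.0]
Squared diffs: [61.8976, 5.0684]
Distance = sqrt(66.966) = 8.1833


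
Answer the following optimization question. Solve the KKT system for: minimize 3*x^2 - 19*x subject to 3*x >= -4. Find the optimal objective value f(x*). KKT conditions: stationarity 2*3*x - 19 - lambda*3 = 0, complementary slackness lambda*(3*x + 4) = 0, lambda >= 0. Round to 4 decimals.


Step 1: Try lambda = 0 (constraint inactive).
Stationarity: 2*3*x - 19 = 0
x* = 19/(2*3) = 19/6 = 3.1667 (rounded; the exact value 19/6 is used below)
Check constraint: 3*3.1667 = 9.5001 >= -4 -- satisfied.
Step 2: Compute optimal value.
f(x*) = 3*(19/6)^2 - 19*(19/6) = -30.0833


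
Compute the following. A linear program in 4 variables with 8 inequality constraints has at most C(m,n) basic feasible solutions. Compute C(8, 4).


Each vertex corresponds to some choice of n active constraints out of m, so the number of vertices is at most C(m, n) = m! / (n!(m-n)!).
m = 8, n = 4
Numerator: 8 * 7 * 6 * 5
Denominator: 4! = 24
C(8, 4) = 70


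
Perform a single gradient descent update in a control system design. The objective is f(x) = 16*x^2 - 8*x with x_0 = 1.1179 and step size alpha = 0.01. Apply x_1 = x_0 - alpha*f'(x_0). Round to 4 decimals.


We compute the gradient at x_0 and apply the update.
f'(x) = 32*x - 8
f'(1.1179) = 32*1.1179 - 8 = 27.7728
x_1 = 1.1179 - 0.01*27.7728 = 0.8402


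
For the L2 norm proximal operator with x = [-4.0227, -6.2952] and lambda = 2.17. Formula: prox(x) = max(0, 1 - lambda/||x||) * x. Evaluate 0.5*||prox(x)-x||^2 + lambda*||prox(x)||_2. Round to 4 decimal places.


Step 1: Compute ||x||.
||x|| = 7.4707
Step 2: Compute scaling factor.
scale = max(0, 1 - 2.17/7.4707) = 0.7095
Step 3: prox(x) = [-2.8542, -4.4667]
||prox(x)|| = 5.3007
Step 4: Proximal objective.
0.5*||prox-x||^2 = 2.3545
lambda*||prox|| = 11.5025
Total = 13.857


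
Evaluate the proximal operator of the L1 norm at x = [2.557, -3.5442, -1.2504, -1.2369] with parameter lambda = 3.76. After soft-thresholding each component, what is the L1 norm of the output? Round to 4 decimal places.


Soft-thresholding with lambda = 3.76:
prox(2.557) = sign(2.557)*max(|2.557| - 3.76, 0) = 0.0
prox(-3.5442) = sign(-3.5442)*max(|-3.5442| - 3.76, 0) = 0.0
prox(-1.2504) = sign(-1.2504)*max(|-1.2504| - 3.76, 0) = 0.0
prox(-1.2369) = sign(-1.2369)*max(|-1.2369| - 3.76, 0) = 0.0
prox(x) = [0.0, 0.0, 0.0, 0.0]
||prox(x)||_1 = 0.0 + 0.0 + 0.0 + 0.0 = 0.0


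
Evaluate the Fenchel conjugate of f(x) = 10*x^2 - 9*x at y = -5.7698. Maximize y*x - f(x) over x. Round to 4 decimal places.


f*(y) = sup_x {y*x - a*x^2 - b*x} = sup_x {(y-b)*x - a*x^2}
FOC: (y - b) - 2a*x = 0 => x* = (y - b)/(2a)
x* = (-5.7698 + 9)/(2*10) = 0.1615
f*(-5.7698) = (y-b)^2/(4a) = (-5.7698 + 9)^2/(4*10)
= 10.4342/40 = 0.2609


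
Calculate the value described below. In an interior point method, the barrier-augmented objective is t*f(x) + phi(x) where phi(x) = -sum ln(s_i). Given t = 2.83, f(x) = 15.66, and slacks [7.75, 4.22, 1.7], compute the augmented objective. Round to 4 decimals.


Step 1: Compute log-barrier.
ln values: [2.0477, 1.4398, 0.5306]
phi = -(2.0477 + 1.4398 + 0.5306) = -4.0182
Step 2: Compute augmented objective.
t*f(x) = 2.83*15.66 = 44.3178
Total = 44.3178 - 4.0182 = 40.2996


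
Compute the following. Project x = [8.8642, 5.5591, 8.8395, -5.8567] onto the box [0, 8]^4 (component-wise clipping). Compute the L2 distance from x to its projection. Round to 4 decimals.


Project each component onto [0, 8].
clip(8.8642) = 8.0, clip(5.5591) = 5.5591, clip(8.8395) = 8.0, clip(-5.8567) = 0.0
Projection = [8.0, 5.5591, 8.0, 0.0]
Squared diffs: [0.7468, 0.0, 0.7048, 34.3009]
Distance = sqrt(35.7525) = 5.9793


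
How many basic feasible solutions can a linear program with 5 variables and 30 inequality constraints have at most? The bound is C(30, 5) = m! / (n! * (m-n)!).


Each vertex corresponds to some choice of n active constraints out of m, so the number of vertices is at most C(m, n) = m! / (n!(m-n)!).
m = 30, n = 5
Numerator: 30 * 29 * 28 * 27 * 26
Denominator: 5! = 120
C(30, 5) = 142506


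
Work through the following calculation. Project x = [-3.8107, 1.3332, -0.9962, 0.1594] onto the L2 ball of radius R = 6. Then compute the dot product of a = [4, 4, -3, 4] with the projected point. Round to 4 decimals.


Step 1: Compute ||x|| (intermediates to 6 decimals).
||x|| = sqrt((-3.8107)^2 + 1.3332^2 + (-0.9962)^2 + 0.1594^2) = 4.161331
Step 2: Project.
Since ||x|| <= R, proj = x (no scaling needed).
proj(x) = [-3.8107, 1.3332, -0.9962, 0.1594]
Step 3: Dot product.
a^T * proj(x) = 4*(-3.8107) + 4*1.3332 - 3*(-0.9962) + 4*0.1594 = -6.2838


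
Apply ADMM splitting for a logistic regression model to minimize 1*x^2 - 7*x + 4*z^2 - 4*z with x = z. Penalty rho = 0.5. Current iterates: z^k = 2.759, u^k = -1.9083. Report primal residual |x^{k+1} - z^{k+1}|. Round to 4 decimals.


ADMM iteration with rho = 0.5, z^k = 2.759, u^k = -1.9083
Step 1: x-update.
Minimize 1*x^2 - 7*x + (0.5/2)*(x - 2.759 - 1.9083)^2
FOC: (2*1 + 0.5)*x = 7 + 0.5*(2.759 + 1.9083)
x^{k+1} = 3.7335
Step 2: z-update.
Minimize 4*z^2 - 4*z + (0.5/2)*(3.7335 - z - 1.9083)^2
FOC: (2*4 + 0.5)*z = 4 + 0.5*(3.7335 - 1.9083)
z^{k+1} = 0.578
Step 3: u-update.
u^{k+1} = -1.9083 + 3.7335 - 0.578 = 1.2472
Step 4: Primal residual = |3.7335 - 0.578| = 3.1555


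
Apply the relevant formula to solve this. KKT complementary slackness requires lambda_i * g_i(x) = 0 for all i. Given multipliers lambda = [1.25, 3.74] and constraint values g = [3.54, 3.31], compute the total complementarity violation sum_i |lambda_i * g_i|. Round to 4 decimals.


KKT complementary slackness check:
lambda_1 * g_1 = 1.25 * 3.54 = 4.425
lambda_2 * g_2 = 3.74 * 3.31 = 12.3794
Total violation = 4.425 + 12.3794 = 16.8044


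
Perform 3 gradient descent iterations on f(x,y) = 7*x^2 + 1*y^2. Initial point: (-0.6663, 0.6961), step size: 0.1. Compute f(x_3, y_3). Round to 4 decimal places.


Gradient descent on f(x,y) = 7*x^2 + 1*y^2.
Starting point: (-0.6663, 0.6961), alpha = 0.1
Step 1: grad_x = 2*7*-0.6663 = -9.3282, grad_y = 2*1*0.6961 = 1.3922
  x_1 = -0.6663 - 0.1*-9.3282 = 0.2665
  y_1 = 0.6961 - 0.1*1.3922 = 0.5569
Step 2: grad_x = 2*7*0.2665 = 3.7313, grad_y = 2*1*0.5569 = 1.1138
  x_2 = 0.2665 - 0.1*3.7313 = -0.1066
  y_2 = 0.5569 - 0.1*1.1138 = 0.4455
Step 3: grad_x = 2*7*-0.1066 = -1.4925, grad_y = 2*1*0.4455 = 0.891
  x_3 = -0.1066 - 0.1*-1.4925 = 0.0426
  y_3 = 0.4455 - 0.1*0.891 = 0.3564
f(0.0426, 0.3564) = 7*0.0426^2 + 1*0.3564^2 = 0.1398
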